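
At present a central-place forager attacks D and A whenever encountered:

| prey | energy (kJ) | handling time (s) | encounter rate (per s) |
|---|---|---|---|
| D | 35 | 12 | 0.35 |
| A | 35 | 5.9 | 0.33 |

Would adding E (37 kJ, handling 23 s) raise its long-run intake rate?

No

Current rate: (0.35×35 + 0.33×35)/(1 + 0.35×12 + 0.33×5.9) = 3.33 kJ/s.
Profitability of E: 37/23 = 1.609 kJ/s.
Since 1.609 < R, time spent handling E is better spent searching.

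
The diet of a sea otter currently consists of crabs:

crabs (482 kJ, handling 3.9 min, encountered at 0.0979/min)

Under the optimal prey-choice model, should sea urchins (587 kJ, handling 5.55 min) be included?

Intake rate on the current diet: R = (0.0979×482) / (1 + 0.0979×3.9) = 47.19/1.382 = 34.15 kJ/min.
sea urchins: E/h = 587/5.55 = 105.8 kJ/min.
105.8 > 34.15, so adding sea urchins raises the average — include it.

Yes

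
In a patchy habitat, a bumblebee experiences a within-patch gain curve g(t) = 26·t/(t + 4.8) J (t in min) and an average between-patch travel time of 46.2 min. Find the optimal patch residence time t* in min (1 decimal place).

Optimal t* satisfies g'(t*) = g(t*)/(T + t*).
g'(t) = 26·4.8/(t + 4.8)². Setting 26·4.8/(t+4.8)² = 26t/[(t+4.8)(46.2+t)] gives 4.8(46.2+t) = t(t+4.8), so t² = 4.8×46.2 = 221.8.
t* = √221.8 = 14.89 min.

14.9 min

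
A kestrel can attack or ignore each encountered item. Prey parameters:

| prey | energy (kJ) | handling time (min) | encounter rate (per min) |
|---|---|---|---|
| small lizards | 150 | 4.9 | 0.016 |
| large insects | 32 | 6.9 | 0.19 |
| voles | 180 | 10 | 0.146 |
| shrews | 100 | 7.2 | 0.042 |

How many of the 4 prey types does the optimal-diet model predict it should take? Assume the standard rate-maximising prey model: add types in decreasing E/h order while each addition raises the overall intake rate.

Rank by E/h (kJ/min): small lizards 30.6, voles 18, shrews 13.9, large insects 4.64. Include each in turn until the next type's E/h falls below the running intake rate.
Rate on top 1: 2.226. voles: 18 > 2.226 → include.
Rate on top 2: 11.3. shrews: 13.9 > 11.3 → include.
Rate on top 3: 11.57. large insects: 4.64 < 11.57 → exclude; stop.
Optimal diet: small lizards, voles, shrews — 3 of 4 types.

3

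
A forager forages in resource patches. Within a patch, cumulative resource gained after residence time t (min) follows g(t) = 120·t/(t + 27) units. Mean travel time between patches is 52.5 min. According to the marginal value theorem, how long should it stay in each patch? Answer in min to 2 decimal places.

Optimal t* satisfies g'(t*) = g(t*)/(T + t*).
g'(t) = 120·27/(t + 27)². Setting 120·27/(t+27)² = 120t/[(t+27)(52.5+t)] gives 27(52.5+t) = t(t+27), so t² = 27×52.5 = 1418.
t* = √1418 = 37.65 min.

37.65 min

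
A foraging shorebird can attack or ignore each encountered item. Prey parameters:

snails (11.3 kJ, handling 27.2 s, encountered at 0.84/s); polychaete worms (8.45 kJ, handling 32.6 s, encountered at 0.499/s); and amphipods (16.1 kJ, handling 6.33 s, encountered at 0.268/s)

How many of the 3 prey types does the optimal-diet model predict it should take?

Profitabilities (E/h, kJ/s): amphipods 2.54, snails 0.415, polychaete worms 0.259. Add prey in this order while the next type's profitability exceeds the intake rate on those already taken.
Rate on top 1: 1.6. snails: 0.415 < 1.6 → exclude; stop.
Optimal diet: amphipods — 1 of 3 types.

1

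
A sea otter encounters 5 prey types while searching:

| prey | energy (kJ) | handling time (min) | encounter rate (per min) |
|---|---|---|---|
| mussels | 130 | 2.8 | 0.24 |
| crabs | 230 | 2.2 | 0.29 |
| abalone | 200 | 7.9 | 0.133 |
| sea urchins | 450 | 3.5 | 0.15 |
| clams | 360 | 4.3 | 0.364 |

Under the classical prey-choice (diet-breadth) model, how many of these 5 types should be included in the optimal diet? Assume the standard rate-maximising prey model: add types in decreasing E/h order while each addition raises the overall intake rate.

3

Rank by E/h (kJ/min): sea urchins 129, crabs 105, clams 83.7, mussels 46.4, abalone 25.3. Include each in turn until the next type's E/h falls below the running intake rate.
Rate on top 1: 44.26. crabs: 105 > 44.26 → include.
Rate on top 2: 62.04. clams: 83.7 > 62.04 → include.
Rate on top 3: 71.14. mussels: 46.4 < 71.14 → exclude; stop.
Optimal diet: sea urchins, crabs, clams — 3 of 5 types.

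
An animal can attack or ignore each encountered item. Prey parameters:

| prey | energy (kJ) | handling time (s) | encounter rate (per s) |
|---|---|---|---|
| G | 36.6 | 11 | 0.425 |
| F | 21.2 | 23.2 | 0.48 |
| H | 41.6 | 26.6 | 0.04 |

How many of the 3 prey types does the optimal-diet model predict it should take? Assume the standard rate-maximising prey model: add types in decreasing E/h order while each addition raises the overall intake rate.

Rank by E/h (kJ/s): G 3.33, H 1.56, F 0.914. Include each in turn until the next type's E/h falls below the running intake rate.
Rate on top 1: 2.741. H: 1.56 < 2.741 → exclude; stop.
Optimal diet: G — 1 of 3 types.

1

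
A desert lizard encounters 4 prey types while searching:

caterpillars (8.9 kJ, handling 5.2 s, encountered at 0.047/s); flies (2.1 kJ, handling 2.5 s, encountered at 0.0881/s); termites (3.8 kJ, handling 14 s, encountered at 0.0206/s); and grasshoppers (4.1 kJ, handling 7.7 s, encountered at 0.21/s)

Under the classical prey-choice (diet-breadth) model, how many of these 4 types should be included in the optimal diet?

3

Profitabilities (E/h, kJ/s): caterpillars 1.71, flies 0.84, grasshoppers 0.532, termites 0.271. Add prey in this order while the next type's profitability exceeds the intake rate on those already taken.
Rate on top 1: 0.3361. flies: 0.84 > 0.3361 → include.
Rate on top 2: 0.4119. grasshoppers: 0.532 > 0.4119 → include.
Rate on top 3: 0.4752. termites: 0.271 < 0.4752 → exclude; stop.
Optimal diet: caterpillars, flies, grasshoppers — 3 of 4 types.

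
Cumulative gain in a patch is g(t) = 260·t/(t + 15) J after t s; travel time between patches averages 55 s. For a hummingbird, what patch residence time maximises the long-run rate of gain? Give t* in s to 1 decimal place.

By the marginal value theorem, leave when the instantaneous gain rate g'(t) equals the habitat-wide average g(t)/(T + t).
g'(t) = 260·15/(t + 15)². Setting 260·15/(t+15)² = 260t/[(t+15)(55+t)] gives 15(55+t) = t(t+15), so t² = 15×55 = 825.
t* = √825 = 28.72 s.

28.7 s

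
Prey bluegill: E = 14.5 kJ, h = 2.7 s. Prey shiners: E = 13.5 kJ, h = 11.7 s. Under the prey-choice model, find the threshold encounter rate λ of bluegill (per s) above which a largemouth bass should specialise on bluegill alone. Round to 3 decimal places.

0.101 per s

Drop shiners once their profitability E₂/h₂ falls below the rate achievable on bluegill alone: E₂/h₂ = λE₁/(1 + λh₁).
Solve for λ: λE₁h₂ = E₂(1 + λh₁) → λ(E₁h₂ − E₂h₁) = E₂ → λ = E₂/(E₁h₂ − E₂h₁).
λ = 13.5/(14.5×11.7 − 13.5×2.7) = 13.5/133.2 = 0.1014 per s.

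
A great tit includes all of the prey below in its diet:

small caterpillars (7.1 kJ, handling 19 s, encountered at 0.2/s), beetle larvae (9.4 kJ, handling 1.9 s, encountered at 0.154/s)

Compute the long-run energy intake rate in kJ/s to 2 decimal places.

0.56 kJ/s

R = Σλ_iE_i / (1 + Σλ_ih_i)
Numerator: 0.2×7.1 + 0.154×9.4 = 2.868
Denominator: 1 + 0.2×19 + 0.154×1.9 = 5.093
R = 2.868/5.093 = 0.5631 kJ/s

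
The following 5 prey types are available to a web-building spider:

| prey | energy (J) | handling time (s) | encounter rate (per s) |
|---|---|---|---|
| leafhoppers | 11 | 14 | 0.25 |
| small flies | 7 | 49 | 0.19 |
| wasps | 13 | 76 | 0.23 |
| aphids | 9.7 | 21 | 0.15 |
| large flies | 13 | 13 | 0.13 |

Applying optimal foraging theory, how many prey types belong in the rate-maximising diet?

Profitabilities (E/h, J/s): large flies 1, leafhoppers 0.786, aphids 0.462, wasps 0.171, small flies 0.143. Add prey in this order while the next type's profitability exceeds the intake rate on those already taken.
Rate on top 1: 0.6283. leafhoppers: 0.786 > 0.6283 → include.
Rate on top 2: 0.7173. aphids: 0.462 < 0.7173 → exclude; stop.
Optimal diet: large flies, leafhoppers — 2 of 5 types.

2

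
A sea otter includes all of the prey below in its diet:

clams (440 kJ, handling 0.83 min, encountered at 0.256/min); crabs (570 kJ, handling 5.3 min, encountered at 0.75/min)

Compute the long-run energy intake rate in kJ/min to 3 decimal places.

Energy encountered per unit search time: 0.256×440 + 0.75×570 = 540.1 kJ/min.
Handling time per unit search time: 0.256×0.83 + 0.75×5.3 = 4.187.
Rate = 540.1/(1 + 4.187) = 104.1 kJ/min.

104.124 kJ/min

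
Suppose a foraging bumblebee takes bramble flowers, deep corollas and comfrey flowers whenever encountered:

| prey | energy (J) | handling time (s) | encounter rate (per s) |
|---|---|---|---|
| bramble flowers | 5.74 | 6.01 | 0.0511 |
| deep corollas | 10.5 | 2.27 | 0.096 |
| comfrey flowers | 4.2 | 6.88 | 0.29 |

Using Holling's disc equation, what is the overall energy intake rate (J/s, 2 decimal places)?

0.72 J/s

Energy encountered per unit search time: 0.0511×5.74 + 0.096×10.5 + 0.29×4.2 = 2.519 J/s.
Handling time per unit search time: 0.0511×6.01 + 0.096×2.27 + 0.29×6.88 = 2.52.
Rate = 2.519/(1 + 2.52) = 0.7157 J/s.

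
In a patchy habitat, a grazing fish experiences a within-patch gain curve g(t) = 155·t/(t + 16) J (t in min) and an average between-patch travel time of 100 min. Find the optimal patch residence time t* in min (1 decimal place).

40.0 min

Maximise g(t)/(T+t): set derivative to zero → g'(t)(T+t) = g(t).
g'(t) = 155·16/(t + 16)². Setting 155·16/(t+16)² = 155t/[(t+16)(100+t)] gives 16(100+t) = t(t+16), so t² = 16×100 = 1600.
t* = √1600 = 40 min.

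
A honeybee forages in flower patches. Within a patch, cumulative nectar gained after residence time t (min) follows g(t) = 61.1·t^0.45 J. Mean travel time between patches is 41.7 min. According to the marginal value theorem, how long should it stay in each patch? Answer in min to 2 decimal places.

Maximise g(t)/(T+t): set derivative to zero → g'(t)(T+t) = g(t).
g'(t) = 0.45·61.1·t^-0.55. Setting 0.45·61.1·t^-0.55 = 61.1·t^0.45/(41.7+t) gives 0.45(41.7+t) = t, so 0.55·t = 0.45×41.7.
t* = 0.45×41.7/0.55 = 34.12 min.

34.12 min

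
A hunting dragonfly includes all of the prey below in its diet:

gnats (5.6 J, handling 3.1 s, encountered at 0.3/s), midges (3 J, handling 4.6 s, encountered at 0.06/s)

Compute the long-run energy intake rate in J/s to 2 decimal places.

0.84 J/s

R = (0.3×5.6 + 0.06×3) / (1 + 0.3×3.1 + 0.06×4.6) = 1.86/2.206 = 0.8432 J/s.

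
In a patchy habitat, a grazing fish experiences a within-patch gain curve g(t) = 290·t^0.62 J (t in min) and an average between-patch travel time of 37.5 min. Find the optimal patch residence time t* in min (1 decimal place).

61.2 min

Optimal t* satisfies g'(t*) = g(t*)/(T + t*).
g'(t) = 0.62·290·t^-0.38. Setting 0.62·290·t^-0.38 = 290·t^0.62/(37.5+t) gives 0.62(37.5+t) = t, so 0.38·t = 0.62×37.5.
t* = 0.62×37.5/0.38 = 61.18 min.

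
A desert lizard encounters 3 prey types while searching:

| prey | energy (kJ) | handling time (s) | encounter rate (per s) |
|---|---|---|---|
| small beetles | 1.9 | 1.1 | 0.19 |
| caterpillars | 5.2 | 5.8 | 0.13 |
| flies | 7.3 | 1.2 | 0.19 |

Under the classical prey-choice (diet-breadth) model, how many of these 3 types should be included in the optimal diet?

Profitabilities (E/h, kJ/s): flies 6.08, small beetles 1.73, caterpillars 0.897. Add prey in this order while the next type's profitability exceeds the intake rate on those already taken.
Rate on top 1: 1.129. small beetles: 1.73 > 1.129 → include.
Rate on top 2: 1.216. caterpillars: 0.897 < 1.216 → exclude; stop.
Optimal diet: flies, small beetles — 2 of 3 types.

2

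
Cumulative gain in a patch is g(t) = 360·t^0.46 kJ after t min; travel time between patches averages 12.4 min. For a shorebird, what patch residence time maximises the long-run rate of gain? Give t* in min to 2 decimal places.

Optimal t* satisfies g'(t*) = g(t*)/(T + t*).
g'(t) = 0.46·360·t^-0.54. Setting 0.46·360·t^-0.54 = 360·t^0.46/(12.4+t) gives 0.46(12.4+t) = t, so 0.54·t = 0.46×12.4.
t* = 0.46×12.4/0.54 = 10.56 min.

10.56 min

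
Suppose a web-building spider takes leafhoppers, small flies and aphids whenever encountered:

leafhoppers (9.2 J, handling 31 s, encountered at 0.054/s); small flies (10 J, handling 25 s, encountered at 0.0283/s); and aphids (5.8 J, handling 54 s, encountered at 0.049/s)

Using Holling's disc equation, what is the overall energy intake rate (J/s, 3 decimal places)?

Energy encountered per unit search time: 0.054×9.2 + 0.0283×10 + 0.049×5.8 = 1.064 J/s.
Handling time per unit search time: 0.054×31 + 0.0283×25 + 0.049×54 = 5.027.
Rate = 1.064/(1 + 5.027) = 0.1765 J/s.

0.177 J/s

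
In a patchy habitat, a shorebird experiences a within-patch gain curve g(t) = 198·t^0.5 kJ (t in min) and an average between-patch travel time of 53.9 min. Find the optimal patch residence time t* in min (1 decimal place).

53.9 min

Optimal t* satisfies g'(t*) = g(t*)/(T + t*).
g'(t) = 0.5·198·t^-0.5. Setting 0.5·198·t^-0.5 = 198·t^0.5/(53.9+t) gives 0.5(53.9+t) = t, so 0.50·t = 0.5×53.9.
t* = 0.5×53.9/0.50 = 53.9 min.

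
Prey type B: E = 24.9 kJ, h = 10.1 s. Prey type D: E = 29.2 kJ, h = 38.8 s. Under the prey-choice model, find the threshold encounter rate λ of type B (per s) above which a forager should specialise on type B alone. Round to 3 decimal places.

The zero-one rule: include type D iff E₂/h₂ > λE₁/(1+λh₁). Equality gives the switch point.
λE₁h₂ = E₂ + λE₂h₁ ⇒ λ = E₂/(E₁h₂ − E₂h₁) = 29.2/(966.1 − 294.9) = 0.0435 per s.

0.044 per s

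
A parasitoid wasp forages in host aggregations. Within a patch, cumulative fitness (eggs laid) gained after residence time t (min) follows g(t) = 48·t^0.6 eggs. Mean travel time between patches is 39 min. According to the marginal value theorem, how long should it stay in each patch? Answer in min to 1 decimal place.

Optimal t* satisfies g'(t*) = g(t*)/(T + t*).
g'(t) = 0.6·48·t^-0.4. Setting 0.6·48·t^-0.4 = 48·t^0.6/(39+t) gives 0.6(39+t) = t, so 0.40·t = 0.6×39.
t* = 0.6×39/0.40 = 58.5 min.

58.5 min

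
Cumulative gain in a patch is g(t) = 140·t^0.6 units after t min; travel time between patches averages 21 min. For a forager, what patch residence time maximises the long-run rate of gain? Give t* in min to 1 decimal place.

31.5 min

Optimal t* satisfies g'(t*) = g(t*)/(T + t*).
g'(t) = 0.6·140·t^-0.4. Setting 0.6·140·t^-0.4 = 140·t^0.6/(21+t) gives 0.6(21+t) = t, so 0.40·t = 0.6×21.
t* = 0.6×21/0.40 = 31.5 min.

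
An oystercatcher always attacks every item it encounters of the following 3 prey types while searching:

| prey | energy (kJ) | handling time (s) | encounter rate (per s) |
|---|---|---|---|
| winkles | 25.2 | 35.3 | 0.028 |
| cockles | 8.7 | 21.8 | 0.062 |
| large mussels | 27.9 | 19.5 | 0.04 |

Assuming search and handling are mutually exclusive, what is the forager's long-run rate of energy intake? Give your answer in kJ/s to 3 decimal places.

0.573 kJ/s

R = Σλ_iE_i / (1 + Σλ_ih_i)
Numerator: 0.028×25.2 + 0.062×8.7 + 0.04×27.9 = 2.361
Denominator: 1 + 0.028×35.3 + 0.062×21.8 + 0.04×19.5 = 4.12
R = 2.361/4.12 = 0.5731 kJ/s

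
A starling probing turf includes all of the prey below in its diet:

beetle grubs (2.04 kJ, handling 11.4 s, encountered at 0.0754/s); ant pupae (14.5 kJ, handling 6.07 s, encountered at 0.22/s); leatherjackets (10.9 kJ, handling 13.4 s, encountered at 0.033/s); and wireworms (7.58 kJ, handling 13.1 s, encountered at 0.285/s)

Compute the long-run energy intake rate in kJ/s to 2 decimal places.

Energy encountered per unit search time: 0.0754×2.04 + 0.22×14.5 + 0.033×10.9 + 0.285×7.58 = 5.864 kJ/s.
Handling time per unit search time: 0.0754×11.4 + 0.22×6.07 + 0.033×13.4 + 0.285×13.1 = 6.371.
Rate = 5.864/(1 + 6.371) = 0.7956 kJ/s.

0.80 kJ/s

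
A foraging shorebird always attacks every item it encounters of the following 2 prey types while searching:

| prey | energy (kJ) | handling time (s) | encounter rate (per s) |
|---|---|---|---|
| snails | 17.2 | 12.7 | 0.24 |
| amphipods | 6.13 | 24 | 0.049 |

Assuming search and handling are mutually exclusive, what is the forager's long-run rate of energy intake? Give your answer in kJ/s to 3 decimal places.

R = (0.24×17.2 + 0.049×6.13) / (1 + 0.24×12.7 + 0.049×24) = 4.428/5.224 = 0.8477 kJ/s.

0.848 kJ/s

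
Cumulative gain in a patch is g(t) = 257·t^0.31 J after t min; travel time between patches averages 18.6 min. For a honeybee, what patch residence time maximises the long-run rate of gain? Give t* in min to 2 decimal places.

8.36 min

Optimal t* satisfies g'(t*) = g(t*)/(T + t*).
g'(t) = 0.31·257·t^-0.69. Setting 0.31·257·t^-0.69 = 257·t^0.31/(18.6+t) gives 0.31(18.6+t) = t, so 0.69·t = 0.31×18.6.
t* = 0.31×18.6/0.69 = 8.357 min.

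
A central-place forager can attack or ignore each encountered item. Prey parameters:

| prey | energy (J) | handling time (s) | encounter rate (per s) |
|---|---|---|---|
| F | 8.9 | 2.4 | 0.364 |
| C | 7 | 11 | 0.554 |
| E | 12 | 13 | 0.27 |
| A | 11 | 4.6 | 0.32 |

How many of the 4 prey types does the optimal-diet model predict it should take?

Profitabilities (E/h, J/s): F 3.71, A 2.39, E 0.923, C 0.636. Add prey in this order while the next type's profitability exceeds the intake rate on those already taken.
Rate on top 1: 1.729. A: 2.39 > 1.729 → include.
Rate on top 2: 2.02. E: 0.923 < 2.02 → exclude; stop.
Optimal diet: F, A — 2 of 4 types.

2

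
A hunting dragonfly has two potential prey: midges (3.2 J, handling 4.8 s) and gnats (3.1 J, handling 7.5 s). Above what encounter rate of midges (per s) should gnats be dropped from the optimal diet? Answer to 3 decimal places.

0.340 per s

The zero-one rule: include gnats iff E₂/h₂ > λE₁/(1+λh₁). Equality gives the switch point.
λE₁h₂ = E₂ + λE₂h₁ ⇒ λ = E₂/(E₁h₂ − E₂h₁) = 3.1/(24 − 14.88) = 0.3399 per s.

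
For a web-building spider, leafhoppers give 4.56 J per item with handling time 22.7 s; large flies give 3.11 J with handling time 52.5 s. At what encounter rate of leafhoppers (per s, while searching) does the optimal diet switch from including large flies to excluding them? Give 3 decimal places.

At the threshold, the rate on leafhoppers alone equals the profitability of large flies: λ·4.56/(1 + λ·22.7) = 3.11/52.5 = 0.05924.
Rearranging, λ(4.56 − 0.05924×22.7) = 0.05924, so λ = 0.05924/3.215 = 0.01842 per s.

0.018 per s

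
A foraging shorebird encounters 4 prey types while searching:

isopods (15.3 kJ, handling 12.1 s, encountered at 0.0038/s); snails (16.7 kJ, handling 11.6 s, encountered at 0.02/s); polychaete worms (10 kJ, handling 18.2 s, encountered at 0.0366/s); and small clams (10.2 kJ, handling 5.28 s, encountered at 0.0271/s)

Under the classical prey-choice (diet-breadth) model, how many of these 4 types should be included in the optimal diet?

4

Rank by E/h (kJ/s): small clams 1.93, snails 1.44, isopods 1.26, polychaete worms 0.549. Include each in turn until the next type's E/h falls below the running intake rate.
Rate on top 1: 0.2418. snails: 1.44 > 0.2418 → include.
Rate on top 2: 0.4439. isopods: 1.26 > 0.4439 → include.
Rate on top 3: 0.4705. polychaete worms: 0.549 > 0.4705 → include.
Optimal diet: small clams, snails, isopods, polychaete worms — 4 of 4 types.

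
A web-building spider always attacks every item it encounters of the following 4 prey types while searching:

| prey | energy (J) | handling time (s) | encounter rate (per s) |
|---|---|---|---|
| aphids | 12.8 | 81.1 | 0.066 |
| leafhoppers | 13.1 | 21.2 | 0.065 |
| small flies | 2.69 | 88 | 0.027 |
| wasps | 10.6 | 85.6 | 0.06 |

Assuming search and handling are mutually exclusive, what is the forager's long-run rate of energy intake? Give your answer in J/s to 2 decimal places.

0.16 J/s

R = (0.066×12.8 + 0.065×13.1 + 0.027×2.69 + 0.06×10.6) / (1 + 0.066×81.1 + 0.065×21.2 + 0.027×88 + 0.06×85.6) = 2.405/15.24 = 0.1578 J/s.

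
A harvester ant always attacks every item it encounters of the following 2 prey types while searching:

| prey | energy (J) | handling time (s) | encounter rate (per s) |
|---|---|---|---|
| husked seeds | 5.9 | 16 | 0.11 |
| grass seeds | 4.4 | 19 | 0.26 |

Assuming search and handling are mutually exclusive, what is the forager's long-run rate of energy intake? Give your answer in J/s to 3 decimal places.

R = (0.11×5.9 + 0.26×4.4) / (1 + 0.11×16 + 0.26×19) = 1.793/7.7 = 0.2329 J/s.

0.233 J/s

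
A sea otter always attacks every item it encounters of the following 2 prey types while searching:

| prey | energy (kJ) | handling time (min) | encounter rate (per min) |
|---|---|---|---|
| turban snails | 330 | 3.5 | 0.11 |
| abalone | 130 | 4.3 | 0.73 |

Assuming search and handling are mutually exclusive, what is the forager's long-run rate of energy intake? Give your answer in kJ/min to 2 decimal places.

R = Σλ_iE_i / (1 + Σλ_ih_i)
Numerator: 0.11×330 + 0.73×130 = 131.2
Denominator: 1 + 0.11×3.5 + 0.73×4.3 = 4.524
R = 131.2/4.524 = 29 kJ/min

29.00 kJ/min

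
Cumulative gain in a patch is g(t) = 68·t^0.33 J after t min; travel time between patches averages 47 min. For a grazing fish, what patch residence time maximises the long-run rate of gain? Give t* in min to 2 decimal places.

Optimal t* satisfies g'(t*) = g(t*)/(T + t*).
g'(t) = 0.33·68·t^-0.67. Setting 0.33·68·t^-0.67 = 68·t^0.33/(47+t) gives 0.33(47+t) = t, so 0.67·t = 0.33×47.
t* = 0.33×47/0.67 = 23.15 min.

23.15 min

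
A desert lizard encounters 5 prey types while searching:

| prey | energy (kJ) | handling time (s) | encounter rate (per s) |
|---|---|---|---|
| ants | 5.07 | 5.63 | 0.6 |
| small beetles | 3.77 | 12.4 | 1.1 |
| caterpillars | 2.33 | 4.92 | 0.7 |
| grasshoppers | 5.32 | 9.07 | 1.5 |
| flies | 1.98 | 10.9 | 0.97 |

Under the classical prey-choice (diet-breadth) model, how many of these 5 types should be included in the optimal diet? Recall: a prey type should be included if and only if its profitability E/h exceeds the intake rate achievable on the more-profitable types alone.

E/h in descending order: ants 0.901, grasshoppers 0.587, caterpillars 0.474, small beetles 0.304, flies 0.182 kJ/s. The optimal diet is the largest prefix of this list for which every included type satisfies E_i/h_i > R on the types above it.
Rate on top 1: 0.6948. grasshoppers: 0.587 < 0.6948 → exclude; stop.
Optimal diet: ants — 1 of 5 types.

1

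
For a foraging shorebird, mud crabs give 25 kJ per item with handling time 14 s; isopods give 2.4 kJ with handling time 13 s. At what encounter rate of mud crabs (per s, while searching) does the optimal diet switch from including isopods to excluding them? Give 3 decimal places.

0.008 per s

The zero-one rule: include isopods iff E₂/h₂ > λE₁/(1+λh₁). Equality gives the switch point.
λE₁h₂ = E₂ + λE₂h₁ ⇒ λ = E₂/(E₁h₂ − E₂h₁) = 2.4/(325 − 33.6) = 0.008236 per s.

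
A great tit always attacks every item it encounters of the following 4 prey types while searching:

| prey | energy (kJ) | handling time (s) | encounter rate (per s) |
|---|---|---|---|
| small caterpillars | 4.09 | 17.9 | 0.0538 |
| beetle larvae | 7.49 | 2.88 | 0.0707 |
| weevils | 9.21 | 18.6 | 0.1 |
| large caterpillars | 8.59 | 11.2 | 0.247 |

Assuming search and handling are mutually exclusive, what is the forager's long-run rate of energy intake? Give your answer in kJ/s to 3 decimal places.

R = (0.0538×4.09 + 0.0707×7.49 + 0.1×9.21 + 0.247×8.59) / (1 + 0.0538×17.9 + 0.0707×2.88 + 0.1×18.6 + 0.247×11.2) = 3.792/6.793 = 0.5583 kJ/s.

0.558 kJ/s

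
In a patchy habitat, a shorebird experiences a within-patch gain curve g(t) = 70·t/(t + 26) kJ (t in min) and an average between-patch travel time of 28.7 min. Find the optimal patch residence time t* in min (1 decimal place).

27.3 min

Maximise g(t)/(T+t): set derivative to zero → g'(t)(T+t) = g(t).
g'(t) = 70·26/(t + 26)². Setting 70·26/(t+26)² = 70t/[(t+26)(28.7+t)] gives 26(28.7+t) = t(t+26), so t² = 26×28.7 = 746.2.
t* = √746.2 = 27.32 min.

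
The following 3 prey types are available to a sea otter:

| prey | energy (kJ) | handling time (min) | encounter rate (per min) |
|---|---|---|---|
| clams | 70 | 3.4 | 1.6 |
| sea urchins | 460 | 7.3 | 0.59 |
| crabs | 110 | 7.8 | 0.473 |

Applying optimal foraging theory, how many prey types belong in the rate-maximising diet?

1

E/h in descending order: sea urchins 63, clams 20.6, crabs 14.1 kJ/min. The optimal diet is the largest prefix of this list for which every included type satisfies E_i/h_i > R on the types above it.
Rate on top 1: 51.14. clams: 20.6 < 51.14 → exclude; stop.
Optimal diet: sea urchins — 1 of 3 types.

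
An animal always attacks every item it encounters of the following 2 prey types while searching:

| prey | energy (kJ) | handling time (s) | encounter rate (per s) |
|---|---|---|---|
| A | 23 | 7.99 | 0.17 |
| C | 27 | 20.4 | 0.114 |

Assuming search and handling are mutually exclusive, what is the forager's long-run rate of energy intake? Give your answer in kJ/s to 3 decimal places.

R = (0.17×23 + 0.114×27) / (1 + 0.17×7.99 + 0.114×20.4) = 6.988/4.684 = 1.492 kJ/s.

1.492 kJ/s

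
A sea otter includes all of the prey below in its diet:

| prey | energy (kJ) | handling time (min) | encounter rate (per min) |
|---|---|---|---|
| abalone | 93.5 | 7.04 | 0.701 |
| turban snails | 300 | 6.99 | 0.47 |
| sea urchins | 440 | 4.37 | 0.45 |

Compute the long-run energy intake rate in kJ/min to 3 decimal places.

36.162 kJ/min

R = Σλ_iE_i / (1 + Σλ_ih_i)
Numerator: 0.701×93.5 + 0.47×300 + 0.45×440 = 404.5
Denominator: 1 + 0.701×7.04 + 0.47×6.99 + 0.45×4.37 = 11.19
R = 404.5/11.19 = 36.16 kJ/min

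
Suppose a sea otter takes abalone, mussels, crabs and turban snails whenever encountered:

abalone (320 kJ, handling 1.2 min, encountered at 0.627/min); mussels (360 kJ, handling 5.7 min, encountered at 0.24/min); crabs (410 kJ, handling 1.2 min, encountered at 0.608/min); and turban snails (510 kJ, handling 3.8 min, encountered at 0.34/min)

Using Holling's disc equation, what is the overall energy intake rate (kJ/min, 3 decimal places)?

138.024 kJ/min

R = Σλ_iE_i / (1 + Σλ_ih_i)
Numerator: 0.627×320 + 0.24×360 + 0.608×410 + 0.34×510 = 709.7
Denominator: 1 + 0.627×1.2 + 0.24×5.7 + 0.608×1.2 + 0.34×3.8 = 5.142
R = 709.7/5.142 = 138 kJ/min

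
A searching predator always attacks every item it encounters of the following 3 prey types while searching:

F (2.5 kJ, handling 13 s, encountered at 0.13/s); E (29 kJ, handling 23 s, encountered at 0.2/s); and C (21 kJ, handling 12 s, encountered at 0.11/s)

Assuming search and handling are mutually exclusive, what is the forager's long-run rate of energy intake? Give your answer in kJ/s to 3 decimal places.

0.980 kJ/s

Energy encountered per unit search time: 0.13×2.5 + 0.2×29 + 0.11×21 = 8.435 kJ/s.
Handling time per unit search time: 0.13×13 + 0.2×23 + 0.11×12 = 7.61.
Rate = 8.435/(1 + 7.61) = 0.9797 kJ/s.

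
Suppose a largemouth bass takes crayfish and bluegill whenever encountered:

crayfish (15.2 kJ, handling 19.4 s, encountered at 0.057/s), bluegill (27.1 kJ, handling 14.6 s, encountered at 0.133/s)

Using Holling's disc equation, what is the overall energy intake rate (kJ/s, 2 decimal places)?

1.10 kJ/s

R = (0.057×15.2 + 0.133×27.1) / (1 + 0.057×19.4 + 0.133×14.6) = 4.471/4.048 = 1.105 kJ/s.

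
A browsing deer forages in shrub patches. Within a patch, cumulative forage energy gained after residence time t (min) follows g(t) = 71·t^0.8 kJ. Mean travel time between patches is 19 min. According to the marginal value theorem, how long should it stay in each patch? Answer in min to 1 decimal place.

76.0 min

By the marginal value theorem, leave when the instantaneous gain rate g'(t) equals the habitat-wide average g(t)/(T + t).
g'(t) = 0.8·71·t^-0.2. Setting 0.8·71·t^-0.2 = 71·t^0.8/(19+t) gives 0.8(19+t) = t, so 0.20·t = 0.8×19.
t* = 0.8×19/0.20 = 76 min.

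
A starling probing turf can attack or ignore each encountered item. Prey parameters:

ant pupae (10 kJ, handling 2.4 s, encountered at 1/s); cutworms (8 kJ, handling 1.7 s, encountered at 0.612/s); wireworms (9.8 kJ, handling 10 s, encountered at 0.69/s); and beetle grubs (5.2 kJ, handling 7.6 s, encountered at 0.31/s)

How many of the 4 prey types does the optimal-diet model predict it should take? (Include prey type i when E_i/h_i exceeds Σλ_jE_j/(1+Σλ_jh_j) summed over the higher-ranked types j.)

2

Rank by E/h (kJ/s): cutworms 4.71, ant pupae 4.17, wireworms 0.98, beetle grubs 0.684. Include each in turn until the next type's E/h falls below the running intake rate.
Rate on top 1: 2.4. ant pupae: 4.17 > 2.4 → include.
Rate on top 2: 3.355. wireworms: 0.98 < 3.355 → exclude; stop.
Optimal diet: cutworms, ant pupae — 2 of 4 types.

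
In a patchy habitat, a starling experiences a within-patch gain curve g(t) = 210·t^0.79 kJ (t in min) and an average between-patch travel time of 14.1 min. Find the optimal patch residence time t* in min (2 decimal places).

Optimal t* satisfies g'(t*) = g(t*)/(T + t*).
g'(t) = 0.79·210·t^-0.21. Setting 0.79·210·t^-0.21 = 210·t^0.79/(14.1+t) gives 0.79(14.1+t) = t, so 0.21·t = 0.79×14.1.
t* = 0.79×14.1/0.21 = 53.04 min.

53.04 min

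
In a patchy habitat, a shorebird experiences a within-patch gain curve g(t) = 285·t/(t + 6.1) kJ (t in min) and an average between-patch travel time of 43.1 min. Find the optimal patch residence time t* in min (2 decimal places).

16.21 min

By the marginal value theorem, leave when the instantaneous gain rate g'(t) equals the habitat-wide average g(t)/(T + t).
g'(t) = 285·6.1/(t + 6.1)². Setting 285·6.1/(t+6.1)² = 285t/[(t+6.1)(43.1+t)] gives 6.1(43.1+t) = t(t+6.1), so t² = 6.1×43.1 = 262.9.
t* = √262.9 = 16.21 min.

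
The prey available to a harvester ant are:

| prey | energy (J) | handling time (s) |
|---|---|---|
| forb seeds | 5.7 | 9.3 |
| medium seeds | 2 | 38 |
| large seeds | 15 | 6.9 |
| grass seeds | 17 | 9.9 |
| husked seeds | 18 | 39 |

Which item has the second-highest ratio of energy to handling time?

grass seeds

Profitability E/h (J/s): forb seeds = 5.7/9.3 = 0.613, medium seeds = 2/38 = 0.0526, large seeds = 15/6.9 = 2.17, grass seeds = 17/9.9 = 1.72, husked seeds = 18/39 = 0.462.
Ranked: large seeds > grass seeds > forb seeds > husked seeds > medium seeds.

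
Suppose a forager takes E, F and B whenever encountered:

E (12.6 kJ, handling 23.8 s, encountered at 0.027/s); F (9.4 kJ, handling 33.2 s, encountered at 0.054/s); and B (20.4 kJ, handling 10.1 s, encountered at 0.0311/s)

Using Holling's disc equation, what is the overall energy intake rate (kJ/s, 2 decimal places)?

0.40 kJ/s

Energy encountered per unit search time: 0.027×12.6 + 0.054×9.4 + 0.0311×20.4 = 1.482 kJ/s.
Handling time per unit search time: 0.027×23.8 + 0.054×33.2 + 0.0311×10.1 = 2.75.
Rate = 1.482/(1 + 2.75) = 0.3953 kJ/s.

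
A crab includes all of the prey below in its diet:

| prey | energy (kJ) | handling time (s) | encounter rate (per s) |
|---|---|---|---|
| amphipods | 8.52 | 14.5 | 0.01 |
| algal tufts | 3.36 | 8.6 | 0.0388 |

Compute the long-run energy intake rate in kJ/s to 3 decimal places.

0.146 kJ/s

Energy encountered per unit search time: 0.01×8.52 + 0.0388×3.36 = 0.2156 kJ/s.
Handling time per unit search time: 0.01×14.5 + 0.0388×8.6 = 0.4787.
Rate = 0.2156/(1 + 0.4787) = 0.1458 kJ/s.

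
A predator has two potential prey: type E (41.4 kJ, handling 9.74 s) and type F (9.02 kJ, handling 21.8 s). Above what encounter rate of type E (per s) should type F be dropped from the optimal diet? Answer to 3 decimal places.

Drop type F once their profitability E₂/h₂ falls below the rate achievable on type E alone: E₂/h₂ = λE₁/(1 + λh₁).
Solve for λ: λE₁h₂ = E₂(1 + λh₁) → λ(E₁h₂ − E₂h₁) = E₂ → λ = E₂/(E₁h₂ − E₂h₁).
λ = 9.02/(41.4×21.8 − 9.02×9.74) = 9.02/814.7 = 0.01107 per s.

0.011 per s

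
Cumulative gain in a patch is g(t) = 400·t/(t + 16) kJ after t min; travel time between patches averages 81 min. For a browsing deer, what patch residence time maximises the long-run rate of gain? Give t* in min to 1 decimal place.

Optimal t* satisfies g'(t*) = g(t*)/(T + t*).
g'(t) = 400·16/(t + 16)². Setting 400·16/(t+16)² = 400t/[(t+16)(81+t)] gives 16(81+t) = t(t+16), so t² = 16×81 = 1296.
t* = √1296 = 36 min.

36.0 min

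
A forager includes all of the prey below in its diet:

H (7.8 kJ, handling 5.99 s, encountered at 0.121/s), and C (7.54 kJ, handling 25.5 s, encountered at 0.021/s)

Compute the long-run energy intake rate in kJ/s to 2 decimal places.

Energy encountered per unit search time: 0.121×7.8 + 0.021×7.54 = 1.102 kJ/s.
Handling time per unit search time: 0.121×5.99 + 0.021×25.5 = 1.26.
Rate = 1.102/(1 + 1.26) = 0.4876 kJ/s.

0.49 kJ/s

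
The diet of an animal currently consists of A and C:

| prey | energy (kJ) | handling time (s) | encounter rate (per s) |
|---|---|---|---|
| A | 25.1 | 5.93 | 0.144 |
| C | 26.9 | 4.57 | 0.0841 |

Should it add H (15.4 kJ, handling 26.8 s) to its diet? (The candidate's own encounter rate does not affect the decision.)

On A and C alone, R = ΣλE/(1+Σλh) = 5.877/2.238 = 2.626 kJ/s.
H: E/h = 15.4/26.8 = 0.5746 kJ/s.
0.5746 < 2.626, so adding H would lower the average — exclude it.

No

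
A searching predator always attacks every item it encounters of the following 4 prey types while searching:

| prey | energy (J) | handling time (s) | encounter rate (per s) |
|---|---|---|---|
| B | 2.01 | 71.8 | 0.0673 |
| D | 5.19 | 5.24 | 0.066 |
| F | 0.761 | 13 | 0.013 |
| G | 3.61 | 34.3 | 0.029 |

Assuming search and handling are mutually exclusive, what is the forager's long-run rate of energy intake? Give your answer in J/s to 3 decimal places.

0.081 J/s

R = (0.0673×2.01 + 0.066×5.19 + 0.013×0.761 + 0.029×3.61) / (1 + 0.0673×71.8 + 0.066×5.24 + 0.013×13 + 0.029×34.3) = 0.5924/7.342 = 0.08069 J/s.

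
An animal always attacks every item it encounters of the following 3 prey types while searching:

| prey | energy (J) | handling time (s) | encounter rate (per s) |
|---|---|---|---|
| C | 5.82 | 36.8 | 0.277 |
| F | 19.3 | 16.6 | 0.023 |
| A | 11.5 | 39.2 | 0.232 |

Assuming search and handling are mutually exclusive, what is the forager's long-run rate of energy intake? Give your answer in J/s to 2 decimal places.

R = Σλ_iE_i / (1 + Σλ_ih_i)
Numerator: 0.277×5.82 + 0.023×19.3 + 0.232×11.5 = 4.724
Denominator: 1 + 0.277×36.8 + 0.023×16.6 + 0.232×39.2 = 20.67
R = 4.724/20.67 = 0.2285 J/s

0.23 J/s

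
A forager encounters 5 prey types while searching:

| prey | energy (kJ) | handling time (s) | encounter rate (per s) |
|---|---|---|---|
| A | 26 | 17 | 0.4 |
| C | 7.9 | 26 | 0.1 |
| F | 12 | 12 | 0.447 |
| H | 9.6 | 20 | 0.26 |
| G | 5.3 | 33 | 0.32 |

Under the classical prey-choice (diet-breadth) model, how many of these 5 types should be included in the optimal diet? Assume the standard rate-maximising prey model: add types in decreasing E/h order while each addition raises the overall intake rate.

Profitabilities (E/h, kJ/s): A 1.53, F 1, H 0.48, C 0.304, G 0.161. Add prey in this order while the next type's profitability exceeds the intake rate on those already taken.
Rate on top 1: 1.333. F: 1 < 1.333 → exclude; stop.
Optimal diet: A — 1 of 5 types.

1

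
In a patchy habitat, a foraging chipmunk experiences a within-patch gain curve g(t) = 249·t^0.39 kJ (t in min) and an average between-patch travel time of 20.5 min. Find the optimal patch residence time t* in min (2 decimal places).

By the marginal value theorem, leave when the instantaneous gain rate g'(t) equals the habitat-wide average g(t)/(T + t).
g'(t) = 0.39·249·t^-0.61. Setting 0.39·249·t^-0.61 = 249·t^0.39/(20.5+t) gives 0.39(20.5+t) = t, so 0.61·t = 0.39×20.5.
t* = 0.39×20.5/0.61 = 13.11 min.

13.11 min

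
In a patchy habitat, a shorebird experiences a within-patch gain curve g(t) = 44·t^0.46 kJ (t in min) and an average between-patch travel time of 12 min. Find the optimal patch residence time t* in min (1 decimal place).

10.2 min

Optimal t* satisfies g'(t*) = g(t*)/(T + t*).
g'(t) = 0.46·44·t^-0.54. Setting 0.46·44·t^-0.54 = 44·t^0.46/(12+t) gives 0.46(12+t) = t, so 0.54·t = 0.46×12.
t* = 0.46×12/0.54 = 10.22 min.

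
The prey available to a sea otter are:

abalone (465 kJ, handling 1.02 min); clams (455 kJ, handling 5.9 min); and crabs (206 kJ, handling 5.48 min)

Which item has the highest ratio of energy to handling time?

abalone

Profitability E/h (kJ/min): abalone = 465/1.02 = 456, clams = 455/5.9 = 77.1, crabs = 206/5.48 = 37.6.
Ranked: abalone > clams > crabs.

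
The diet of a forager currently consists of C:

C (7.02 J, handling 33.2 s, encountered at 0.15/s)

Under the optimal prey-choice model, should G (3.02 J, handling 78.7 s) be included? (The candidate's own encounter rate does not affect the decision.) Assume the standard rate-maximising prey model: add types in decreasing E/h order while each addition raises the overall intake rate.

Intake rate on the current diet: R = (0.15×7.02) / (1 + 0.15×33.2) = 1.053/5.98 = 0.1761 J/s.
G: E/h = 3.02/78.7 = 0.03837 J/s.
0.03837 < 0.1761, so adding G would lower the average — exclude it.

No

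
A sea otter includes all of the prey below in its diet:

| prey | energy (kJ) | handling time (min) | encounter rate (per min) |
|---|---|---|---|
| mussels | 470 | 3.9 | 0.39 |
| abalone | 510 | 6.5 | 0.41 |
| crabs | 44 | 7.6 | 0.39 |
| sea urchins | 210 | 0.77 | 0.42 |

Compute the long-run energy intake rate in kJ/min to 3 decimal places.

58.744 kJ/min

R = (0.39×470 + 0.41×510 + 0.39×44 + 0.42×210) / (1 + 0.39×3.9 + 0.41×6.5 + 0.39×7.6 + 0.42×0.77) = 497.8/8.473 = 58.74 kJ/min.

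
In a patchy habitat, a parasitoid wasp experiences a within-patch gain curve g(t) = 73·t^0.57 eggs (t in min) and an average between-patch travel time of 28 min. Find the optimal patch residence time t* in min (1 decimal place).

Optimal t* satisfies g'(t*) = g(t*)/(T + t*).
g'(t) = 0.57·73·t^-0.43. Setting 0.57·73·t^-0.43 = 73·t^0.57/(28+t) gives 0.57(28+t) = t, so 0.43·t = 0.57×28.
t* = 0.57×28/0.43 = 37.12 min.

37.1 min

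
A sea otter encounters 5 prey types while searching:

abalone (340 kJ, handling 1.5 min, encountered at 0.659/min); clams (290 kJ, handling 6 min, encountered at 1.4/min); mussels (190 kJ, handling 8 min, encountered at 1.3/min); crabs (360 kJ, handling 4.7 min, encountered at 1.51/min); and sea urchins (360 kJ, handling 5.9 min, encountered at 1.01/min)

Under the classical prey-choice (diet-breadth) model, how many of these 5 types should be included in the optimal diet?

1

Rank by E/h (kJ/min): abalone 227, crabs 76.6, sea urchins 61, clams 48.3, mussels 23.8. Include each in turn until the next type's E/h falls below the running intake rate.
Rate on top 1: 112.7. crabs: 76.6 < 112.7 → exclude; stop.
Optimal diet: abalone — 1 of 5 types.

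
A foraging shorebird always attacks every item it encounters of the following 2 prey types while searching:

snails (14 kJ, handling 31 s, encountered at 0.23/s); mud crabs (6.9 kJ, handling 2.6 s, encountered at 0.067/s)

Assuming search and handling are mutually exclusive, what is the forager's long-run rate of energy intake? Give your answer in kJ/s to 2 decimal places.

0.44 kJ/s

Energy encountered per unit search time: 0.23×14 + 0.067×6.9 = 3.682 kJ/s.
Handling time per unit search time: 0.23×31 + 0.067×2.6 = 7.304.
Rate = 3.682/(1 + 7.304) = 0.4434 kJ/s.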